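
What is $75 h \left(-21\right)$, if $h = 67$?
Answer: $-105525$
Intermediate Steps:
$75 h \left(-21\right) = 75 \cdot 67 \left(-21\right) = 5025 \left(-21\right) = -105525$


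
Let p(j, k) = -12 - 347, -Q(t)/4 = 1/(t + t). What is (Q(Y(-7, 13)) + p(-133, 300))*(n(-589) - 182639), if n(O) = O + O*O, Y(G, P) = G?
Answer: -411033123/7 ≈ -5.8719e+7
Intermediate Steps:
n(O) = O + O**2
Q(t) = -2/t (Q(t) = -4/(t + t) = -4*1/(2*t) = -2/t)
p(j, k) = -359
(Q(Y(-7, 13)) + p(-133, 300))*(n(-589) - 182639) = (-2/(-7) - 359)*(-589*(1 - 589) - 182639) = (-2*(-1/7) - 359)*(-589*(-588) - 182639) = (2/7 - 359)*(346332 - 182639) = -2511/7*163693 = -411033123/7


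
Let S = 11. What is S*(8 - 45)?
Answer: -407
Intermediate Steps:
S*(8 - 45) = 11*(8 - 45) = 11*(-37) = -407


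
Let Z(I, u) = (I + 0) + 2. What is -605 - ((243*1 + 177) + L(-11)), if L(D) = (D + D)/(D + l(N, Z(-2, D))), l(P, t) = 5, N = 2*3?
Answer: -3086/3 ≈ -1028.7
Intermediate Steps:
Z(I, u) = 2 + I (Z(I, u) = I + 2 = 2 + I)
N = 6
L(D) = 2*D/(5 + D) (L(D) = (D + D)/(D + 5) = (2*D)/(5 + D) = 2*D/(5 + D))
-605 - ((243*1 + 177) + L(-11)) = -605 - ((243*1 + 177) + 2*(-11)/(5 - 11)) = -605 - ((243 + 177) + 2*(-11)/(-6)) = -605 - (420 + 2*(-11)*(-⅙)) = -605 - (420 + 11/3) = -605 - 1*1271/3 = -605 - 1271/3 = -3086/3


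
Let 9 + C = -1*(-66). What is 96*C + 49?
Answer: 5521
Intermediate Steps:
C = 57 (C = -9 - 1*(-66) = -9 + 66 = 57)
96*C + 49 = 96*57 + 49 = 5472 + 49 = 5521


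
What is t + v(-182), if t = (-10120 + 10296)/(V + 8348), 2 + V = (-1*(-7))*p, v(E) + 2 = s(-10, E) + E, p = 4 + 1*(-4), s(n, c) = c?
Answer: -1527230/4173 ≈ -365.98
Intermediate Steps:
p = 0 (p = 4 - 4 = 0)
v(E) = -2 + 2*E (v(E) = -2 + (E + E) = -2 + 2*E)
V = -2 (V = -2 - 1*(-7)*0 = -2 + 7*0 = -2 + 0 = -2)
t = 88/4173 (t = (-10120 + 10296)/(-2 + 8348) = 176/8346 = 176*(1/8346) = 88/4173 ≈ 0.021088)
t + v(-182) = 88/4173 + (-2 + 2*(-182)) = 88/4173 + (-2 - 364) = 88/4173 - 366 = -1527230/4173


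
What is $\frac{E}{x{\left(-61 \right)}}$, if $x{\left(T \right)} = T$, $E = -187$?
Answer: $\frac{187}{61} \approx 3.0656$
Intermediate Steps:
$\frac{E}{x{\left(-61 \right)}} = - \frac{187}{-61} = \left(-187\right) \left(- \frac{1}{61}\right) = \frac{187}{61}$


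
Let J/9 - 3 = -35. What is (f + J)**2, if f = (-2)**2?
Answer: 80656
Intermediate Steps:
J = -288 (J = 27 + 9*(-35) = 27 - 315 = -288)
f = 4
(f + J)**2 = (4 - 288)**2 = (-284)**2 = 80656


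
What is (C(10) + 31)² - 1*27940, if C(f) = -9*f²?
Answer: 727221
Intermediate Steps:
(C(10) + 31)² - 1*27940 = (-9*10² + 31)² - 1*27940 = (-9*100 + 31)² - 27940 = (-900 + 31)² - 27940 = (-869)² - 27940 = 755161 - 27940 = 727221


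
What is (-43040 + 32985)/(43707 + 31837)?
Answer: -10055/75544 ≈ -0.13310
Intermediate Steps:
(-43040 + 32985)/(43707 + 31837) = -10055/75544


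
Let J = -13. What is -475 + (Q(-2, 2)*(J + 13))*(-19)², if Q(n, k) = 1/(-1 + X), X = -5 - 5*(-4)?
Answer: -475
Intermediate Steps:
X = 15 (X = -5 + 20 = 15)
Q(n, k) = 1/14 (Q(n, k) = 1/(-1 + 15) = 1/14)
-475 + (Q(-2, 2)*(J + 13))*(-19)² = -475 + ((-13 + 13)/14)*(-19)² = -475 + ((1/14)*0)*361 = -475 + 0*361 = -475 + 0 = -475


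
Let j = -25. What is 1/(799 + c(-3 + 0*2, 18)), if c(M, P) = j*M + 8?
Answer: 1/882 ≈ 0.0011338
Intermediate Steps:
c(M, P) = 8 - 25*M (c(M, P) = -25*M + 8 = 8 - 25*M)
1/(799 + c(-3 + 0*2, 18)) = 1/(799 + (8 - 25*(-3 + 0*2))) = 1/(799 + (8 - 25*(-3 + 0))) = 1/(799 + (8 - 25*(-3))) = 1/(799 + (8 + 75)) = 1/(799 + 83) = 1/882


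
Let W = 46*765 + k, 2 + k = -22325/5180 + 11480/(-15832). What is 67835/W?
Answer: 139078301740/72133662977 ≈ 1.9281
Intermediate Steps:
k = -14423383/2050244 (k = -2 + (-22325/5180 + 11480/(-15832)) = -2 + (-22325*1/5180 + 11480*(-1/15832)) = -2 + (-4465/1036 - 1435/1979) = -2 - 10322895/2050244 = -14423383/2050244 ≈ -7.0350)
W = 72133662977/2050244 (W = 46*765 - 14423383/2050244 = 35190 - 14423383/2050244 = 72133662977/2050244 ≈ 35183.)
67835/W = 67835/(72133662977/2050244) = 67835*(2050244/72133662977) = 139078301740/72133662977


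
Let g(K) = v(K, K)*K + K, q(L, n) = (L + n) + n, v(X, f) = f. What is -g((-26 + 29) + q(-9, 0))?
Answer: -30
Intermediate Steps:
q(L, n) = L + 2*n
g(K) = K + K² (g(K) = K*K + K = K² + K = K + K²)
-g((-26 + 29) + q(-9, 0)) = -((-26 + 29) + (-9 + 2*0))*(1 + ((-26 + 29) + (-9 + 2*0))) = -(3 + (-9 + 0))*(1 + (3 + (-9 + 0))) = -(3 - 9)*(1 + (3 - 9)) = -(-6)*(1 - 6) = -(-6)*(-5) = -1*30 = -30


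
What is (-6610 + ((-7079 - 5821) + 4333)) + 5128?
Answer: -10049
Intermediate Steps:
(-6610 + ((-7079 - 5821) + 4333)) + 5128 = (-6610 + (-12900 + 4333)) + 5128 = (-6610 - 8567) + 5128 = -15177 + 5128 = -10049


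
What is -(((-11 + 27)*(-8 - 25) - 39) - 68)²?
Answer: -403225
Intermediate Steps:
-(((-11 + 27)*(-8 - 25) - 39) - 68)² = -((16*(-33) - 39) - 68)² = -((-528 - 39) - 68)² = -(-567 - 68)² = -1*(-635)² = -1*403225 = -403225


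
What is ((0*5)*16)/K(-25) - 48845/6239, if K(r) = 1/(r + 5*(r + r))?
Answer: -48845/6239 ≈ -7.8290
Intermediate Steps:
K(r) = 1/(11*r) (K(r) = 1/(r + 5*(2*r)) = 1/(r + 10*r) = 1/(11*r))
((0*5)*16)/K(-25) - 48845/6239 = ((0*5)*16)/(((1/11)/(-25))) - 48845/6239 = (0*16)/(((1/11)*(-1/25))) - 48845*1/6239 = 0/(-1/275) - 48845/6239 = 0*(-275) - 48845/6239 = 0 - 48845/6239 = -48845/6239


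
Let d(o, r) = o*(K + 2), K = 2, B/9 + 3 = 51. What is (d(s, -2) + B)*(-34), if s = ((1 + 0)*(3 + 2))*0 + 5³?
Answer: -31688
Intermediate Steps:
B = 432 (B = -27 + 9*51 = -27 + 459 = 432)
s = 125 (s = (1*5)*0 + 125 = 5*0 + 125 = 0 + 125 = 125)
d(o, r) = 4*o (d(o, r) = o*(2 + 2) = o*4 = 4*o)
(d(s, -2) + B)*(-34) = (4*125 + 432)*(-34) = (500 + 432)*(-34) = 932*(-34) = -31688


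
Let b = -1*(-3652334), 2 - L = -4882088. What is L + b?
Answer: 8534424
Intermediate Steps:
L = 4882090 (L = 2 - 1*(-4882088) = 2 + 4882088 = 4882090)
b = 3652334
L + b = 4882090 + 3652334 = 8534424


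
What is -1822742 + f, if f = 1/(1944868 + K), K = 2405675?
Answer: -7929917448905/4350543 ≈ -1.8227e+6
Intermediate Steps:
f = 1/4350543 (f = 1/(1944868 + 2405675) = 1/4350543 ≈ 2.2986e-7)
-1822742 + f = -1822742 + 1/4350543 = -7929917448905/4350543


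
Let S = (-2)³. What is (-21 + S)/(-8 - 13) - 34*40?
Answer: -28531/21 ≈ -1358.6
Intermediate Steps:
S = -8
(-21 + S)/(-8 - 13) - 34*40 = (-21 - 8)/(-8 - 13) - 34*40 = -29/(-21) - 1360 = -29*(-1/21) - 1360 = 29/21 - 1360 = -28531/21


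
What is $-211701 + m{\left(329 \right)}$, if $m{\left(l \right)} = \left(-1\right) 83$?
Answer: $-211784$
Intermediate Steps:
$m{\left(l \right)} = -83$
$-211701 + m{\left(329 \right)} = -211701 - 83 = -211784$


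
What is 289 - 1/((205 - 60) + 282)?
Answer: 123402/427 ≈ 289.00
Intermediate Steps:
289 - 1/((205 - 60) + 282) = 289 - 1/(145 + 282) = 289 - 1/427 = 123402/427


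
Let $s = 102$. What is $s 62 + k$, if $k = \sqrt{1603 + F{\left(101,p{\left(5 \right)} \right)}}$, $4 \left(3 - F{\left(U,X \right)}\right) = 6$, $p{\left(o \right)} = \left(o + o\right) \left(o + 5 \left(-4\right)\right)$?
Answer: $6324 + \frac{\sqrt{6418}}{2} \approx 6364.1$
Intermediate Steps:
$p{\left(o \right)} = 2 o \left(-20 + o\right)$ ($p{\left(o \right)} = 2 o \left(o - 20\right) = 2 o \left(-20 + o\right)$)
$F{\left(U,X \right)} = \frac{3}{2}$ ($F{\left(U,X \right)} = 3 - \frac{3}{2} = \frac{3}{2}$)
$k = \frac{\sqrt{6418}}{2}$ ($k = \sqrt{1603 + \frac{3}{2}} = \sqrt{\frac{3209}{2}} = \frac{\sqrt{6418}}{2} \approx 40.056$)
$s 62 + k = 102 \cdot 62 + \frac{\sqrt{6418}}{2} = 6324 + \frac{\sqrt{6418}}{2}$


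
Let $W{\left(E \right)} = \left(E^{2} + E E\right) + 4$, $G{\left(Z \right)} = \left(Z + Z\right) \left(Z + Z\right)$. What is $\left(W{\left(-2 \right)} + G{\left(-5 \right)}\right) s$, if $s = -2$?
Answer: $-224$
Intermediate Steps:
$G{\left(Z \right)} = 4 Z^{2}$ ($G{\left(Z \right)} = 2 Z 2 Z = 4 Z^{2}$)
$W{\left(E \right)} = 4 + 2 E^{2}$ ($W{\left(E \right)} = \left(E^{2} + E^{2}\right) + 4 = 2 E^{2} + 4 = 4 + 2 E^{2}$)
$\left(W{\left(-2 \right)} + G{\left(-5 \right)}\right) s = \left(\left(4 + 2 \left(-2\right)^{2}\right) + 4 \left(-5\right)^{2}\right) \left(-2\right) = \left(\left(4 + 2 \cdot 4\right) + 4 \cdot 25\right) \left(-2\right) = \left(\left(4 + 8\right) + 100\right) \left(-2\right) = \left(12 + 100\right) \left(-2\right) = 112 \left(-2\right) = -224$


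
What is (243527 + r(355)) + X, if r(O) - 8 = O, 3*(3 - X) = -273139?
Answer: 1004818/3 ≈ 3.3494e+5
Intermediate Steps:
X = 273148/3 (X = 3 - ⅓*(-273139) = 3 + 273139/3 = 273148/3 ≈ 91049.)
r(O) = 8 + O
(243527 + r(355)) + X = (243527 + (8 + 355)) + 273148/3 = (243527 + 363) + 273148/3 = 243890 + 273148/3 = 1004818/3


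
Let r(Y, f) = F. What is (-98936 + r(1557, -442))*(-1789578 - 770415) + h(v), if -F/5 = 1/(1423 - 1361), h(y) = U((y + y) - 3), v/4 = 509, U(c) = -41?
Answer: 15703091779199/62 ≈ 2.5328e+11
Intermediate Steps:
v = 2036 (v = 4*509 = 2036)
h(y) = -41
F = -5/62 (F = -5/(1423 - 1361) = -5/62 ≈ -0.080645)
r(Y, f) = -5/62
(-98936 + r(1557, -442))*(-1789578 - 770415) + h(v) = (-98936 - 5/62)*(-1789578 - 770415) - 41 = -6134037/62*(-2559993) - 41 = 15703091781741/62 - 41 = 15703091779199/62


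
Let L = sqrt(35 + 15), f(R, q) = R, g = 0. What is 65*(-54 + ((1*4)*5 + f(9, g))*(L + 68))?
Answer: 124670 + 9425*sqrt(2) ≈ 1.3800e+5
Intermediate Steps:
L = 5*sqrt(2) (L = sqrt(50) = 5*sqrt(2) ≈ 7.0711)
65*(-54 + ((1*4)*5 + f(9, g))*(L + 68)) = 65*(-54 + ((1*4)*5 + 9)*(5*sqrt(2) + 68)) = 65*(-54 + (4*5 + 9)*(68 + 5*sqrt(2))) = 65*(-54 + (20 + 9)*(68 + 5*sqrt(2))) = 65*(-54 + 29*(68 + 5*sqrt(2))) = 65*(-54 + (1972 + 145*sqrt(2))) = 65*(1918 + 145*sqrt(2)) = 124670 + 9425*sqrt(2)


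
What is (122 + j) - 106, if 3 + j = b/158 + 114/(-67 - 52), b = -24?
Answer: 111779/9401 ≈ 11.890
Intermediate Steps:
j = -38637/9401 (j = -3 + (-24/158 + 114/(-67 - 52)) = -3 + (-24*1/158 + 114/(-119)) = -3 + (-12/79 + 114*(-1/119)) = -3 + (-12/79 - 114/119) = -3 - 10434/9401 = -38637/9401 ≈ -4.1099)
(122 + j) - 106 = (122 - 38637/9401) - 106 = 1108285/9401 - 106 = 111779/9401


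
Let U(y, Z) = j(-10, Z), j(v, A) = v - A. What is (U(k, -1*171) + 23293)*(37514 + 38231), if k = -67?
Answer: 1776523230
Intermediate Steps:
U(y, Z) = -10 - Z
(U(k, -1*171) + 23293)*(37514 + 38231) = ((-10 - (-1)*171) + 23293)*(37514 + 38231) = ((-10 - 1*(-171)) + 23293)*75745 = ((-10 + 171) + 23293)*75745 = (161 + 23293)*75745 = 23454*75745 = 1776523230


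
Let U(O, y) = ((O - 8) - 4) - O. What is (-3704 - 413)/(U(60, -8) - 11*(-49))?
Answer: -4117/527 ≈ -7.8121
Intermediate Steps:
U(O, y) = -12 (U(O, y) = ((-8 + O) - 4) - O = (-12 + O) - O = -12)
(-3704 - 413)/(U(60, -8) - 11*(-49)) = (-3704 - 413)/(-12 - 11*(-49)) = -4117/(-12 + 539) = -4117/527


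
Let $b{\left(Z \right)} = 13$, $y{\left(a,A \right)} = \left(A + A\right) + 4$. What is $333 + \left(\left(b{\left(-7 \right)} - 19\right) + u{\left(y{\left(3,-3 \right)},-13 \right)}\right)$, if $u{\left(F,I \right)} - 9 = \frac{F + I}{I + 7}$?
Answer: $\frac{677}{2} \approx 338.5$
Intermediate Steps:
$y{\left(a,A \right)} = 4 + 2 A$ ($y{\left(a,A \right)} = 2 A + 4 = 4 + 2 A$)
$u{\left(F,I \right)} = 9 + \frac{F + I}{7 + I}$ ($u{\left(F,I \right)} = 9 + \frac{F + I}{I + 7} = 9 + \frac{F + I}{7 + I}$)
$333 + \left(\left(b{\left(-7 \right)} - 19\right) + u{\left(y{\left(3,-3 \right)},-13 \right)}\right) = 333 + \left(\left(13 - 19\right) + \frac{63 + \left(4 + 2 \left(-3\right)\right) + 10 \left(-13\right)}{7 - 13}\right) = 333 - \left(6 - \frac{63 + \left(4 - 6\right) - 130}{-6}\right) = 333 - \left(6 + \frac{63 - 2 - 130}{6}\right) = 333 - - \frac{11}{2} = 333 + \left(-6 + \frac{23}{2}\right) = 333 + \frac{11}{2} = \frac{677}{2}$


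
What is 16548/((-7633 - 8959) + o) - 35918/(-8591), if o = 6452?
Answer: 18503721/7259395 ≈ 2.5489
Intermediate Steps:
16548/((-7633 - 8959) + o) - 35918/(-8591) = 16548/((-7633 - 8959) + 6452) - 35918/(-8591) = 16548/(-16592 + 6452) - 35918*(-1/8591) = 16548/(-10140) + 35918/8591 = 16548*(-1/10140) + 35918/8591 = -1379/845 + 35918/8591 = 18503721/7259395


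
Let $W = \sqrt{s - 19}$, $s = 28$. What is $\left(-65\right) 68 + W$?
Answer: $-4417$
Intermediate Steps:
$W = 3$ ($W = \sqrt{28 - 19} = \sqrt{9} = 3$)
$\left(-65\right) 68 + W = \left(-65\right) 68 + 3 = -4420 + 3 = -4417$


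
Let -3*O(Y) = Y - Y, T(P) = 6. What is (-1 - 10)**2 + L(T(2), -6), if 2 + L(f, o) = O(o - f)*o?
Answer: 119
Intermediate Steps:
O(Y) = 0 (O(Y) = -(Y - Y)/3 = -1/3*0 = 0)
L(f, o) = -2 (L(f, o) = -2 + 0*o = -2 + 0 = -2)
(-1 - 10)**2 + L(T(2), -6) = (-1 - 10)**2 - 2 = (-11)**2 - 2 = 121 - 2 = 119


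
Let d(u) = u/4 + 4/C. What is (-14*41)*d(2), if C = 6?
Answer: -2009/3 ≈ -669.67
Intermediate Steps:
d(u) = 2/3 + u/4 (d(u) = u/4 + 4/6 = u*(1/4) + 4*(1/6) = u/4 + 2/3 = 2/3 + u/4)
(-14*41)*d(2) = (-14*41)*(2/3 + (1/4)*2) = -574*(2/3 + 1/2) = -574*7/6 = -2009/3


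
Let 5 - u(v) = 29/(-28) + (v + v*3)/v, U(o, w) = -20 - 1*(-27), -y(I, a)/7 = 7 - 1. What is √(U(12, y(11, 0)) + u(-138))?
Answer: √1771/14 ≈ 3.0059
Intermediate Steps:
y(I, a) = -42 (y(I, a) = -7*(7 - 1) = -7*6 = -42)
U(o, w) = 7 (U(o, w) = -20 + 27 = 7)
u(v) = 57/28 (u(v) = 5 - (29/(-28) + (v + v*3)/v) = 5 - (29*(-1/28) + (v + 3*v)/v) = 5 - (-29/28 + (4*v)/v) = 5 - (-29/28 + 4) = 5 - 1*83/28 = 5 - 83/28 = 57/28)
√(U(12, y(11, 0)) + u(-138)) = √(7 + 57/28) = √(253/28) = √1771/14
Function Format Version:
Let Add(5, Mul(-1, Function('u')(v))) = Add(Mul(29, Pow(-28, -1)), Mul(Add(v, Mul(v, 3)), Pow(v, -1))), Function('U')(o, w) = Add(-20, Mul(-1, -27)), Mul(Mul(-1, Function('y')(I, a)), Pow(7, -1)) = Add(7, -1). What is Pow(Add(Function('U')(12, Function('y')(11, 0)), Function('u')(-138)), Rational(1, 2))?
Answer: Mul(Rational(1, 14), Pow(1771, Rational(1, 2))) ≈ 3.0059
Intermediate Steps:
Function('y')(I, a) = -42 (Function('y')(I, a) = Mul(-7, Add(7, -1)) = Mul(-7, 6) = -42)
Function('U')(o, w) = 7 (Function('U')(o, w) = Add(-20, 27) = 7)
Function('u')(v) = Rational(57, 28) (Function('u')(v) = Add(5, Mul(-1, Add(Mul(29, Pow(-28, -1)), Mul(Add(v, Mul(v, 3)), Pow(v, -1))))) = Add(5, Mul(-1, Add(Mul(29, Rational(-1, 28)), Mul(Add(v, Mul(3, v)), Pow(v, -1))))) = Add(5, Mul(-1, Add(Rational(-29, 28), Mul(Mul(4, v), Pow(v, -1))))) = Add(5, Mul(-1, Add(Rational(-29, 28), 4))) = Add(5, Mul(-1, Rational(83, 28))) = Add(5, Rational(-83, 28)) = Rational(57, 28))
Pow(Add(Function('U')(12, Function('y')(11, 0)), Function('u')(-138)), Rational(1, 2)) = Pow(Add(7, Rational(57, 28)), Rational(1, 2)) = Pow(Rational(253, 28), Rational(1, 2)) = Mul(Rational(1, 14), Pow(1771, Rational(1, 2)))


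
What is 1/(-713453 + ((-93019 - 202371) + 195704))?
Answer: -1/813139 ≈ -1.2298e-6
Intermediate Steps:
1/(-713453 + ((-93019 - 202371) + 195704)) = 1/(-713453 + (-295390 + 195704)) = 1/(-713453 - 99686) = 1/(-813139) = -1/813139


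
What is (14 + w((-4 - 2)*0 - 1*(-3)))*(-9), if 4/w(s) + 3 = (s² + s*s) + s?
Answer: -128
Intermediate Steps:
w(s) = 4/(-3 + s + 2*s²) (w(s) = 4/(-3 + ((s² + s*s) + s)) = 4/(-3 + ((s² + s²) + s)) = 4/(-3 + (2*s² + s)) = 4/(-3 + (s + 2*s²)) = 4/(-3 + s + 2*s²))
(14 + w((-4 - 2)*0 - 1*(-3)))*(-9) = (14 + 4/(-3 + ((-4 - 2)*0 - 1*(-3)) + 2*((-4 - 2)*0 - 1*(-3))²))*(-9) = (14 + 4/(-3 + (-6*0 + 3) + 2*(-6*0 + 3)²))*(-9) = (14 + 4/(-3 + (0 + 3) + 2*(0 + 3)²))*(-9) = (14 + 4/(-3 + 3 + 2*3²))*(-9) = (14 + 4/(-3 + 3 + 2*9))*(-9) = (14 + 4/(-3 + 3 + 18))*(-9) = (14 + 4/18)*(-9) = (14 + 4*(1/18))*(-9) = (14 + 2/9)*(-9) = (128/9)*(-9) = -128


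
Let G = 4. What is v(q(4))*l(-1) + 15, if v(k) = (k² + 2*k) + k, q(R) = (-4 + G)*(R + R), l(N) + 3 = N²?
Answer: 15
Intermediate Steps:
l(N) = -3 + N²
q(R) = 0 (q(R) = (-4 + 4)*(R + R) = 0*(2*R) = 0)
v(k) = k² + 3*k
v(q(4))*l(-1) + 15 = (0*(3 + 0))*(-3 + (-1)²) + 15 = (0*3)*(-3 + 1) + 15 = 0*(-2) + 15 = 0 + 15 = 15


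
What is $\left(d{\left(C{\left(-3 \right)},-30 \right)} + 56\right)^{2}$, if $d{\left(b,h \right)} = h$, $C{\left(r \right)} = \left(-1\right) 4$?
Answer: $676$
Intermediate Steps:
$C{\left(r \right)} = -4$
$\left(d{\left(C{\left(-3 \right)},-30 \right)} + 56\right)^{2} = \left(-30 + 56\right)^{2} = 26^{2} = 676$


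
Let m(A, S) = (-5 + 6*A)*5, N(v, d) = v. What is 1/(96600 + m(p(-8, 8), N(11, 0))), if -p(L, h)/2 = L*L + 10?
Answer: 1/92135 ≈ 1.0854e-5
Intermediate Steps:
p(L, h) = -20 - 2*L² (p(L, h) = -2*(L*L + 10) = -2*(L² + 10) = -2*(10 + L²) = -20 - 2*L²)
m(A, S) = -25 + 30*A
1/(96600 + m(p(-8, 8), N(11, 0))) = 1/(96600 + (-25 + 30*(-20 - 2*(-8)²))) = 1/(96600 + (-25 + 30*(-20 - 2*64))) = 1/(96600 + (-25 + 30*(-20 - 128))) = 1/(96600 + (-25 + 30*(-148))) = 1/(96600 + (-25 - 4440)) = 1/(96600 - 4465) = 1/92135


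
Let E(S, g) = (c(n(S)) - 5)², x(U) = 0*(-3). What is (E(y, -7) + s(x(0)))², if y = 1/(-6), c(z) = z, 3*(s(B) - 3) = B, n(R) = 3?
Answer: 49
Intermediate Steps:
x(U) = 0
s(B) = 3 + B/3
y = -⅙ ≈ -0.16667
E(S, g) = 4 (E(S, g) = (3 - 5)² = (-2)² = 4)
(E(y, -7) + s(x(0)))² = (4 + (3 + (⅓)*0))² = (4 + (3 + 0))² = (4 + 3)² = 7² = 49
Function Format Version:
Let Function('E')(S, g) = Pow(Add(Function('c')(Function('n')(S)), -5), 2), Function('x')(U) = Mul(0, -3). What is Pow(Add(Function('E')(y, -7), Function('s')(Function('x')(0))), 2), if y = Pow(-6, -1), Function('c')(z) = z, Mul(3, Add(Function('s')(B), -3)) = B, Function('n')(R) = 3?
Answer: 49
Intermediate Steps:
Function('x')(U) = 0
Function('s')(B) = Add(3, Mul(Rational(1, 3), B))
y = Rational(-1, 6) ≈ -0.16667
Function('E')(S, g) = 4 (Function('E')(S, g) = Pow(Add(3, -5), 2) = Pow(-2, 2) = 4)
Pow(Add(Function('E')(y, -7), Function('s')(Function('x')(0))), 2) = Pow(Add(4, Add(3, Mul(Rational(1, 3), 0))), 2) = Pow(Add(4, Add(3, 0)), 2) = Pow(Add(4, 3), 2) = Pow(7, 2) = 49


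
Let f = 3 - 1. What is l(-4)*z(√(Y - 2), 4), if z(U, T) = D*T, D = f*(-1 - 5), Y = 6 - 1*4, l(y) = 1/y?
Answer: 12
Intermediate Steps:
f = 2
Y = 2 (Y = 6 - 4 = 2)
D = -12 (D = 2*(-1 - 5) = 2*(-6) = -12)
z(U, T) = -12*T
l(-4)*z(√(Y - 2), 4) = (-12*4)/(-4) = -¼*(-48) = 12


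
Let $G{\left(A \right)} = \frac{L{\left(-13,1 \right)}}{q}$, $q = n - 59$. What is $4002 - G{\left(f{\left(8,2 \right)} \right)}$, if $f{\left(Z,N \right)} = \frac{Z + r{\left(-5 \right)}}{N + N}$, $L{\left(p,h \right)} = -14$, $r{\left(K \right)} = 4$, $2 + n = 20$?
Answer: $\frac{164068}{41} \approx 4001.7$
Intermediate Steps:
$n = 18$ ($n = -2 + 20 = 18$)
$q = -41$ ($q = 18 - 59 = -41$)
$f{\left(Z,N \right)} = \frac{4 + Z}{2 N}$ ($f{\left(Z,N \right)} = \frac{Z + 4}{N + N} = \frac{4 + Z}{2 N}$)
$G{\left(A \right)} = \frac{14}{41}$ ($G{\left(A \right)} = - \frac{14}{-41} = \left(-14\right) \left(- \frac{1}{41}\right) = \frac{14}{41}$)
$4002 - G{\left(f{\left(8,2 \right)} \right)} = 4002 - \frac{14}{41} = \frac{164068}{41}$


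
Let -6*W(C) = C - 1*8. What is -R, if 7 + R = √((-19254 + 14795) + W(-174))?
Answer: 7 - I*√39858/3 ≈ 7.0 - 66.548*I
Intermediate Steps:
W(C) = 4/3 - C/6 (W(C) = -(C - 1*8)/6 = -(C - 8)/6 = -(-8 + C)/6 = 4/3 - C/6)
R = -7 + I*√39858/3 (R = -7 + √((-19254 + 14795) + (4/3 - ⅙*(-174))) = -7 + √(-4459 + (4/3 + 29)) = -7 + √(-4459 + 91/3) = -7 + √(-13286/3) = -7 + I*√39858/3 ≈ -7.0 + 66.548*I)
-R = -(-7 + I*√39858/3) = 7 - I*√39858/3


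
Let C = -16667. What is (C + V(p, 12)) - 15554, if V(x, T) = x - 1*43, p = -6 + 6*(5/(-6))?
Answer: -32275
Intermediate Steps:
p = -11 (p = -6 + 6*(5*(-⅙)) = -6 + 6*(-⅚) = -6 - 5 = -11)
V(x, T) = -43 + x (V(x, T) = x - 43 = -43 + x)
(C + V(p, 12)) - 15554 = (-16667 + (-43 - 11)) - 15554 = (-16667 - 54) - 15554 = -16721 - 15554 = -32275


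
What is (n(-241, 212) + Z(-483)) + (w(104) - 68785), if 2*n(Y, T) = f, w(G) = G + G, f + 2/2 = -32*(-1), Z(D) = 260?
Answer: -136603/2 ≈ -68302.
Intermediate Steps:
f = 31 (f = -1 - 32*(-1) = -1 + 32 = 31)
w(G) = 2*G
n(Y, T) = 31/2 (n(Y, T) = (1/2)*31 = 31/2)
(n(-241, 212) + Z(-483)) + (w(104) - 68785) = (31/2 + 260) + (2*104 - 68785) = 551/2 + (208 - 68785) = 551/2 - 68577 = -136603/2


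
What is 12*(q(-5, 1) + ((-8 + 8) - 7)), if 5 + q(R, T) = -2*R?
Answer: -24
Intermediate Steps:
q(R, T) = -5 - 2*R
12*(q(-5, 1) + ((-8 + 8) - 7)) = 12*((-5 - 2*(-5)) + ((-8 + 8) - 7)) = 12*((-5 + 10) + (0 - 7)) = 12*(5 - 7) = 12*(-2) = -24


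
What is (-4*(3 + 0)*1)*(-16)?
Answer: 192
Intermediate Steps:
(-4*(3 + 0)*1)*(-16) = (-4*3*1)*(-16) = -12*1*(-16) = -12*(-16) = 192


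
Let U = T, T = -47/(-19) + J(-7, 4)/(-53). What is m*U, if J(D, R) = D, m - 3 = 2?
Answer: 13120/1007 ≈ 13.029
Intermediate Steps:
m = 5 (m = 3 + 2 = 5)
T = 2624/1007 (T = -47/(-19) - 7/(-53) = -47*(-1/19) - 7*(-1/53) = 47/19 + 7/53 = 2624/1007 ≈ 2.6058)
U = 2624/1007 ≈ 2.6058
m*U = 5*(2624/1007) = 13120/1007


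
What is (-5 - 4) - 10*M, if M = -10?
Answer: 91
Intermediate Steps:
(-5 - 4) - 10*M = (-5 - 4) - 10*(-10) = -9 + 100 = 91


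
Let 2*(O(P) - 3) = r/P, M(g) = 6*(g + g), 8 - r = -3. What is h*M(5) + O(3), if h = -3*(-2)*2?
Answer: 4349/6 ≈ 724.83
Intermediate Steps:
r = 11 (r = 8 - 1*(-3) = 8 + 3 = 11)
h = 12 (h = 6*2 = 12)
M(g) = 12*g (M(g) = 6*(2*g) = 12*g)
O(P) = 3 + 11/(2*P) (O(P) = 3 + (11/P)/2 = 3 + 11/(2*P))
h*M(5) + O(3) = 12*(12*5) + (3 + (11/2)/3) = 12*60 + (3 + (11/2)*(⅓)) = 720 + (3 + 11/6) = 720 + 29/6 = 4349/6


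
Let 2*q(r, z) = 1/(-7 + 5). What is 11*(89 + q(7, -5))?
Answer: 3905/4 ≈ 976.25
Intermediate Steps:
q(r, z) = -¼ (q(r, z) = 1/(2*(-7 + 5)) = (½)/(-2) = (½)*(-½) = -¼)
11*(89 + q(7, -5)) = 11*(89 - ¼) = 11*(355/4) = 3905/4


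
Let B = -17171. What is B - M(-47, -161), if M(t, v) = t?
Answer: -17124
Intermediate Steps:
B - M(-47, -161) = -17171 - 1*(-47) = -17171 + 47 = -17124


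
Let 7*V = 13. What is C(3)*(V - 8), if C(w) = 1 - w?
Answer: 86/7 ≈ 12.286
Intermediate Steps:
V = 13/7 (V = (⅐)*13 = 13/7 ≈ 1.8571)
C(3)*(V - 8) = (1 - 1*3)*(13/7 - 8) = (1 - 3)*(-43/7) = -2*(-43/7) = 86/7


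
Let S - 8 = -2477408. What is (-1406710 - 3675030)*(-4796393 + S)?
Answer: 36963524839820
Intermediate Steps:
S = -2477400 (S = 8 - 2477408 = -2477400)
(-1406710 - 3675030)*(-4796393 + S) = (-1406710 - 3675030)*(-4796393 - 2477400) = -5081740*(-7273793) = 36963524839820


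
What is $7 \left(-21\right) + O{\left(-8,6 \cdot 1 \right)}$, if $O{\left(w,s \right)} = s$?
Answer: $-141$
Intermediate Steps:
$7 \left(-21\right) + O{\left(-8,6 \cdot 1 \right)} = 7 \left(-21\right) + 6 \cdot 1 = -147 + 6 = -141$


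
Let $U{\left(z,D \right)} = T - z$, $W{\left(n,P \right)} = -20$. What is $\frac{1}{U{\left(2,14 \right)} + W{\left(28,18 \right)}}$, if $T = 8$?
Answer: $- \frac{1}{14} \approx -0.071429$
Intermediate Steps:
$U{\left(z,D \right)} = 8 - z$
$\frac{1}{U{\left(2,14 \right)} + W{\left(28,18 \right)}} = \frac{1}{\left(8 - 2\right) - 20} = \frac{1}{6 - 20} = \frac{1}{-14} = - \frac{1}{14}$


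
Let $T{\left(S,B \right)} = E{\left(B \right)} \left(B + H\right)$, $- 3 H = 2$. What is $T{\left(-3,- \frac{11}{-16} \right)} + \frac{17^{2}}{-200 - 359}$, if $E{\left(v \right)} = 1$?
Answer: $- \frac{13313}{26832} \approx -0.49616$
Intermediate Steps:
$H = - \frac{2}{3}$ ($H = \left(- \frac{1}{3}\right) 2 = - \frac{2}{3} \approx -0.66667$)
$T{\left(S,B \right)} = - \frac{2}{3} + B$ ($T{\left(S,B \right)} = 1 \left(B - \frac{2}{3}\right) = 1 \left(- \frac{2}{3} + B\right) = - \frac{2}{3} + B$)
$T{\left(-3,- \frac{11}{-16} \right)} + \frac{17^{2}}{-200 - 359} = \left(- \frac{2}{3} - \frac{11}{-16}\right) + \frac{17^{2}}{-200 - 359} = \left(- \frac{2}{3} - - \frac{11}{16}\right) + \frac{1}{-559} \cdot 289 = \left(- \frac{2}{3} + \frac{11}{16}\right) - \frac{289}{559} = \frac{1}{48} - \frac{289}{559} = - \frac{13313}{26832}$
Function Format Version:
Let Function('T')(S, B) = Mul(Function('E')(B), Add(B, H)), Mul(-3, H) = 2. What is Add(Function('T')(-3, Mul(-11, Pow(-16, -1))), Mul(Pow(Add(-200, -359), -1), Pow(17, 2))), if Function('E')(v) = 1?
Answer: Rational(-13313, 26832) ≈ -0.49616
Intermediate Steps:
H = Rational(-2, 3) (H = Mul(Rational(-1, 3), 2) = Rational(-2, 3) ≈ -0.66667)
Function('T')(S, B) = Add(Rational(-2, 3), B) (Function('T')(S, B) = Mul(1, Add(B, Rational(-2, 3))) = Mul(1, Add(Rational(-2, 3), B)) = Add(Rational(-2, 3), B))
Add(Function('T')(-3, Mul(-11, Pow(-16, -1))), Mul(Pow(Add(-200, -359), -1), Pow(17, 2))) = Add(Add(Rational(-2, 3), Mul(-11, Pow(-16, -1))), Mul(Pow(Add(-200, -359), -1), Pow(17, 2))) = Add(Add(Rational(-2, 3), Mul(-11, Rational(-1, 16))), Mul(Pow(-559, -1), 289)) = Add(Add(Rational(-2, 3), Rational(11, 16)), Mul(Rational(-1, 559), 289)) = Add(Rational(1, 48), Rational(-289, 559)) = Rational(-13313, 26832)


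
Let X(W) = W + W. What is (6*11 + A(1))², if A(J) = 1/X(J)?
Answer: 17689/4 ≈ 4422.3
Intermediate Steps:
X(W) = 2*W
A(J) = 1/(2*J)
(6*11 + A(1))² = (6*11 + (½)/1)² = (66 + (½)*1)² = (66 + ½)² = (133/2)² = 17689/4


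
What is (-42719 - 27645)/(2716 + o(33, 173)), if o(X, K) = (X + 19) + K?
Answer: -70364/2941 ≈ -23.925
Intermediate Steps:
o(X, K) = 19 + K + X (o(X, K) = (19 + X) + K = 19 + K + X)
(-42719 - 27645)/(2716 + o(33, 173)) = (-42719 - 27645)/(2716 + (19 + 173 + 33)) = -70364/(2716 + 225) = -70364/2941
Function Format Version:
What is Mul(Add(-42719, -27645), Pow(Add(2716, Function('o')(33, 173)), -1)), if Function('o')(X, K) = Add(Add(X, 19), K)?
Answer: Rational(-70364, 2941) ≈ -23.925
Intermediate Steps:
Function('o')(X, K) = Add(19, K, X) (Function('o')(X, K) = Add(Add(19, X), K) = Add(19, K, X))
Mul(Add(-42719, -27645), Pow(Add(2716, Function('o')(33, 173)), -1)) = Mul(Add(-42719, -27645), Pow(Add(2716, Add(19, 173, 33)), -1)) = Mul(-70364, Pow(Add(2716, 225), -1)) = Mul(-70364, Pow(2941, -1)) = Mul(-70364, Rational(1, 2941)) = Rational(-70364, 2941)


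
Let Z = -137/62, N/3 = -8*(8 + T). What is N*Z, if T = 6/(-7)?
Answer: 82200/217 ≈ 378.80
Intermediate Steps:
T = -6/7 (T = 6*(-⅐) = -6/7 ≈ -0.85714)
N = -1200/7 (N = 3*(-8*(8 - 6/7)) = 3*(-8*50/7) = 3*(-400/7) = -1200/7 ≈ -171.43)
Z = -137/62 (Z = -137*1/62 = -137/62 ≈ -2.2097)
N*Z = -1200/7*(-137/62) = 82200/217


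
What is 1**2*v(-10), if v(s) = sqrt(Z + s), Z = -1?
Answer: I*sqrt(11) ≈ 3.3166*I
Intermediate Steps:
v(s) = sqrt(-1 + s)
1**2*v(-10) = 1**2*sqrt(-1 - 10) = 1*sqrt(-11) = 1*(I*sqrt(11)) = I*sqrt(11)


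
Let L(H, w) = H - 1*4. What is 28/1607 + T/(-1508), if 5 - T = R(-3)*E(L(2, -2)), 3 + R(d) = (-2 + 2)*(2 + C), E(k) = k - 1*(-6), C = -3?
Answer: 14905/2423356 ≈ 0.0061506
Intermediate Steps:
L(H, w) = -4 + H (L(H, w) = H - 4 = -4 + H)
E(k) = 6 + k (E(k) = k + 6 = 6 + k)
R(d) = -3 (R(d) = -3 + (-2 + 2)*(2 - 3) = -3 + 0*(-1) = -3 + 0 = -3)
T = 17 (T = 5 - (-3)*(6 + (-4 + 2)) = 5 - (-3)*(6 - 2) = 5 - (-3)*4 = 5 - 1*(-12) = 5 + 12 = 17)
28/1607 + T/(-1508) = 28/1607 + 17/(-1508) = 28*(1/1607) + 17*(-1/1508) = 28/1607 - 17/1508 = 14905/2423356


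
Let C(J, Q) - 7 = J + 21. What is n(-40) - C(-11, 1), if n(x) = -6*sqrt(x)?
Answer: -17 - 12*I*sqrt(10) ≈ -17.0 - 37.947*I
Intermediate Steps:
C(J, Q) = 28 + J (C(J, Q) = 7 + (J + 21) = 7 + (21 + J) = 28 + J)
n(-40) - C(-11, 1) = -12*I*sqrt(10) - (28 - 11) = -12*I*sqrt(10) - 1*17 = -12*I*sqrt(10) - 17 = -17 - 12*I*sqrt(10)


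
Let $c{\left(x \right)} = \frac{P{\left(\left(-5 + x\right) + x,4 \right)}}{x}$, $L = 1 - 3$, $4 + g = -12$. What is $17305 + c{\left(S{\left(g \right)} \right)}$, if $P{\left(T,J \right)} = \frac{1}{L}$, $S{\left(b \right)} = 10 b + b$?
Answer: $\frac{6091361}{352} \approx 17305.0$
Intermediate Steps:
$g = -16$ ($g = -4 - 12 = -16$)
$S{\left(b \right)} = 11 b$
$L = -2$
$P{\left(T,J \right)} = - \frac{1}{2}$ ($P{\left(T,J \right)} = \frac{1}{-2} = - \frac{1}{2}$)
$c{\left(x \right)} = - \frac{1}{2 x}$
$17305 + c{\left(S{\left(g \right)} \right)} = 17305 - \frac{1}{2 \cdot 11 \left(-16\right)} = 17305 - \frac{1}{2 \left(-176\right)} = 17305 - - \frac{1}{352} = 17305 + \frac{1}{352} = \frac{6091361}{352}$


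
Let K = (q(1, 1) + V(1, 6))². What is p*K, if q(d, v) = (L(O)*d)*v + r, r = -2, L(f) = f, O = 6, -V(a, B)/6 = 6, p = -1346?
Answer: -1378304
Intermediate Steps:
V(a, B) = -36 (V(a, B) = -6*6 = -36)
q(d, v) = -2 + 6*d*v (q(d, v) = (6*d)*v - 2 = 6*d*v - 2 = -2 + 6*d*v)
K = 1024 (K = ((-2 + 6*1*1) - 36)² = ((-2 + 6) - 36)² = (4 - 36)² = (-32)² = 1024)
p*K = -1346*1024 = -1378304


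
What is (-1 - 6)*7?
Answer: -49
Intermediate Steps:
(-1 - 6)*7 = -7*7 = -49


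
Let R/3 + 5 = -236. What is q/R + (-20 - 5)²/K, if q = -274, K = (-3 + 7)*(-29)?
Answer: -420091/83868 ≈ -5.0090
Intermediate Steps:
R = -723 (R = -15 + 3*(-236) = -15 - 708 = -723)
K = -116 (K = 4*(-29) = -116)
q/R + (-20 - 5)²/K = -274/(-723) + (-20 - 5)²/(-116) = -274*(-1/723) + (-25)²*(-1/116) = 274/723 + 625*(-1/116) = 274/723 - 625/116 = -420091/83868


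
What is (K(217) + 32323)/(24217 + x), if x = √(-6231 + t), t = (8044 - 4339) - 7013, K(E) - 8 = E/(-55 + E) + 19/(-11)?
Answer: 1395217677767/1045094223096 - 57613151*I*√9539/1045094223096 ≈ 1.335 - 0.0053842*I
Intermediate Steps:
K(E) = 69/11 + E/(-55 + E) (K(E) = 8 + (E/(-55 + E) + 19/(-11)) = 8 + (E/(-55 + E) + 19*(-1/11)) = 8 + (E/(-55 + E) - 19/11) = 8 + (-19/11 + E/(-55 + E)) = 69/11 + E/(-55 + E))
t = -3308 (t = 3705 - 7013 = -3308)
x = I*√9539 (x = √(-6231 - 3308) = √(-9539) = I*√9539 ≈ 97.668*I)
(K(217) + 32323)/(24217 + x) = (5*(-759 + 16*217)/(11*(-55 + 217)) + 32323)/(24217 + I*√9539) = ((5/11)*(-759 + 3472)/162 + 32323)/(24217 + I*√9539) = ((5/11)*(1/162)*2713 + 32323)/(24217 + I*√9539) = (13565/1782 + 32323)/(24217 + I*√9539) = 57613151/(1782*(24217 + I*√9539))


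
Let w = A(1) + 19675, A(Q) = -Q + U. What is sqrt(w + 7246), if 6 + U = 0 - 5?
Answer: sqrt(26909) ≈ 164.04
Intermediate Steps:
U = -11 (U = -6 + (0 - 5) = -6 - 5 = -11)
A(Q) = -11 - Q (A(Q) = -Q - 11 = -11 - Q)
w = 19663 (w = (-11 - 1*1) + 19675 = (-11 - 1) + 19675 = -12 + 19675 = 19663)
sqrt(w + 7246) = sqrt(19663 + 7246) = sqrt(26909)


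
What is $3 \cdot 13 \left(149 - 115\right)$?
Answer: $1326$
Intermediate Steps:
$3 \cdot 13 \left(149 - 115\right) = 39 \left(149 - 115\right) = 39 \cdot 34 = 1326$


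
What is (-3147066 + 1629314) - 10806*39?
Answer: -1939186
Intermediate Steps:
(-3147066 + 1629314) - 10806*39 = -1517752 - 421434 = -1939186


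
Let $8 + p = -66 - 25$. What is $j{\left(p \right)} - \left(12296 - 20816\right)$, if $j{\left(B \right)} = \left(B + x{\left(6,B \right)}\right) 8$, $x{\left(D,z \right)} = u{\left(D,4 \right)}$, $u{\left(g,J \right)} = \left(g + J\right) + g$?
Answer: $7856$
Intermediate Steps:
$u{\left(g,J \right)} = J + 2 g$ ($u{\left(g,J \right)} = \left(J + g\right) + g = J + 2 g$)
$x{\left(D,z \right)} = 4 + 2 D$
$p = -99$ ($p = -8 - 91 = -99$)
$j{\left(B \right)} = 128 + 8 B$ ($j{\left(B \right)} = \left(B + \left(4 + 2 \cdot 6\right)\right) 8 = \left(B + \left(4 + 12\right)\right) 8 = \left(B + 16\right) 8 = \left(16 + B\right) 8 = 128 + 8 B$)
$j{\left(p \right)} - \left(12296 - 20816\right) = \left(128 + 8 \left(-99\right)\right) - \left(12296 - 20816\right) = \left(128 - 792\right) - -8520 = -664 + 8520 = 7856$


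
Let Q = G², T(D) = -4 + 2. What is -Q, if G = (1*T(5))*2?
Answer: -16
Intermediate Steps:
T(D) = -2
G = -4 (G = (1*(-2))*2 = -2*2 = -4)
Q = 16 (Q = (-4)² = 16)
-Q = -1*16 = -16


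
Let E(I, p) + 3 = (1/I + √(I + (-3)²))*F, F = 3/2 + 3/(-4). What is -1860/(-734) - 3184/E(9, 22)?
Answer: -490565070/85511 - 1031616*√2/233 ≈ -11998.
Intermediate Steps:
F = ¾ (F = 3*(½) + 3*(-¼) = 3/2 - ¾ = ¾ ≈ 0.75000)
E(I, p) = -3 + 3/(4*I) + 3*√(9 + I)/4 (E(I, p) = -3 + (1/I + √(I + (-3)²))*(¾) = -3 + (1/I + √(I + 9))*(¾) = -3 + (1/I + √(9 + I))*(¾) = -3 + (3/(4*I) + 3*√(9 + I)/4) = -3 + 3/(4*I) + 3*√(9 + I)/4)
-1860/(-734) - 3184/E(9, 22) = -1860/(-734) - 3184*12/(1 + 9*(-4 + √(9 + 9))) = -1860*(-1/734) - 3184*12/(1 + 9*(-4 + √18)) = 930/367 - 3184*12/(1 + 9*(-4 + 3*√2)) = 930/367 - 3184*12/(1 + (-36 + 27*√2)) = 930/367 - 3184*12/(-35 + 27*√2) = 930/367 - 3184/(-35/12 + 9*√2/4)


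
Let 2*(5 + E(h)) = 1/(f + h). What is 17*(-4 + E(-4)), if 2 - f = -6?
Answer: -1207/8 ≈ -150.88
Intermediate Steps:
f = 8 (f = 2 - 1*(-6) = 2 + 6 = 8)
E(h) = -5 + 1/(2*(8 + h))
17*(-4 + E(-4)) = 17*(-4 + (-79 - 10*(-4))/(2*(8 - 4))) = 17*(-4 + (½)*(-79 + 40)/4) = 17*(-4 + (½)*(¼)*(-39)) = 17*(-4 - 39/8) = 17*(-71/8) = -1207/8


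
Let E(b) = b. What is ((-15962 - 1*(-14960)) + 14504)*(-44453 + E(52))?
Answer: -599502302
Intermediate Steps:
((-15962 - 1*(-14960)) + 14504)*(-44453 + E(52)) = ((-15962 - 1*(-14960)) + 14504)*(-44453 + 52) = ((-15962 + 14960) + 14504)*(-44401) = (-1002 + 14504)*(-44401) = 13502*(-44401) = -599502302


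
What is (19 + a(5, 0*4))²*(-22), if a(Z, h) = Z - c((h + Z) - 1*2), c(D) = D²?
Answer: -4950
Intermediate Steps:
a(Z, h) = Z - (-2 + Z + h)² (a(Z, h) = Z - ((h + Z) - 1*2)² = Z - ((Z + h) - 2)² = Z - (-2 + Z + h)²)
(19 + a(5, 0*4))²*(-22) = (19 + (5 - (-2 + 5 + 0*4)²))²*(-22) = (19 + (5 - (-2 + 5 + 0)²))²*(-22) = (19 + (5 - 1*3²))²*(-22) = (19 + (5 - 1*9))²*(-22) = (19 + (5 - 9))²*(-22) = (19 - 4)²*(-22) = 15²*(-22) = 225*(-22) = -4950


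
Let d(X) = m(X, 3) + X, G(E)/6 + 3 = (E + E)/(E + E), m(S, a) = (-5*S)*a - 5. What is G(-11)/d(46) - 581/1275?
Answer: -361769/827475 ≈ -0.43720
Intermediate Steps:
m(S, a) = -5 - 5*S*a (m(S, a) = -5*S*a - 5 = -5 - 5*S*a)
G(E) = -12 (G(E) = -18 + 6*((E + E)/(E + E)) = -18 + 6*((2*E)/((2*E))) = -18 + 6*((2*E)*(1/(2*E))) = -18 + 6*1 = -18 + 6 = -12)
d(X) = -5 - 14*X (d(X) = (-5 - 5*X*3) + X = (-5 - 15*X) + X = -5 - 14*X)
G(-11)/d(46) - 581/1275 = -12/(-5 - 14*46) - 581/1275 = -12/(-5 - 644) - 581*1/1275 = -12/(-649) - 581/1275 = -12*(-1/649) - 581/1275 = 12/649 - 581/1275 = -361769/827475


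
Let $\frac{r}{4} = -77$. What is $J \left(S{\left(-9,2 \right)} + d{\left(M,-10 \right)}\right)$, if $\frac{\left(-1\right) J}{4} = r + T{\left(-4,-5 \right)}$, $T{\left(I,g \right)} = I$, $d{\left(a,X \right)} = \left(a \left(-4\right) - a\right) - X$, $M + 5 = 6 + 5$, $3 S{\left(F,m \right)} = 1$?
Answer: $-24544$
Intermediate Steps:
$S{\left(F,m \right)} = \frac{1}{3}$ ($S{\left(F,m \right)} = \frac{1}{3} \cdot 1 = \frac{1}{3}$)
$r = -308$ ($r = 4 \left(-77\right) = -308$)
$M = 6$ ($M = -5 + \left(6 + 5\right) = -5 + 11 = 6$)
$d{\left(a,X \right)} = - X - 5 a$ ($d{\left(a,X \right)} = \left(- 4 a - a\right) - X = - 5 a - X = - X - 5 a$)
$J = 1248$ ($J = - 4 \left(-308 - 4\right) = \left(-4\right) \left(-312\right) = 1248$)
$J \left(S{\left(-9,2 \right)} + d{\left(M,-10 \right)}\right) = 1248 \left(\frac{1}{3} - 20\right) = 1248 \left(- \frac{59}{3}\right) = -24544$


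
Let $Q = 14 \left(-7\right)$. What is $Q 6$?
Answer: $-588$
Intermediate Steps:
$Q = -98$
$Q 6 = \left(-98\right) 6 = -588$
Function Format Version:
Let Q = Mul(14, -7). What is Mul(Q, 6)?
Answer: -588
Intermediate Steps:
Q = -98
Mul(Q, 6) = Mul(-98, 6) = -588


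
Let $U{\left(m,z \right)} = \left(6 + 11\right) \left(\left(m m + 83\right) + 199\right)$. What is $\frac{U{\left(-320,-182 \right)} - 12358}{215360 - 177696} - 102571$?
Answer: $- \frac{965375227}{9416} \approx -1.0253 \cdot 10^{5}$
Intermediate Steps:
$U{\left(m,z \right)} = 4794 + 17 m^{2}$ ($U{\left(m,z \right)} = 17 \left(\left(m^{2} + 83\right) + 199\right) = 17 \left(\left(83 + m^{2}\right) + 199\right) = 17 \left(282 + m^{2}\right) = 4794 + 17 m^{2}$)
$\frac{U{\left(-320,-182 \right)} - 12358}{215360 - 177696} - 102571 = \frac{\left(4794 + 17 \left(-320\right)^{2}\right) - 12358}{215360 - 177696} - 102571 = \frac{\left(4794 + 17 \cdot 102400\right) - 12358}{37664} - 102571 = \left(\left(4794 + 1740800\right) - 12358\right) \frac{1}{37664} - 102571 = \left(1745594 - 12358\right) \frac{1}{37664} - 102571 = 1733236 \cdot \frac{1}{37664} - 102571 = \frac{433309}{9416} - 102571 = - \frac{965375227}{9416}$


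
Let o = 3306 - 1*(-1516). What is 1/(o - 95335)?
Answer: -1/90513 ≈ -1.1048e-5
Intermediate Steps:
o = 4822 (o = 3306 + 1516 = 4822)
1/(o - 95335) = 1/(4822 - 95335) = 1/(-90513) = -1/90513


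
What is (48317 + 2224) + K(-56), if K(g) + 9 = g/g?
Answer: 50533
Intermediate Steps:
K(g) = -8 (K(g) = -9 + g/g = -9 + 1 = -8)
(48317 + 2224) + K(-56) = (48317 + 2224) - 8 = 50541 - 8 = 50533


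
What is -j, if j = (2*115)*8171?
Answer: -1879330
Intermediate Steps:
j = 1879330 (j = 230*8171 = 1879330)
-j = -1*1879330 = -1879330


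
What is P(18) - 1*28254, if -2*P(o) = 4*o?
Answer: -28290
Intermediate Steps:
P(o) = -2*o
P(18) - 1*28254 = -2*18 - 1*28254 = -36 - 28254 = -28290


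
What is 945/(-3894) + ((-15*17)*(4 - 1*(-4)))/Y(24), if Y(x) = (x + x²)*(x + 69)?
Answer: -168541/603570 ≈ -0.27924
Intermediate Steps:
Y(x) = (69 + x)*(x + x²) (Y(x) = (x + x²)*(69 + x) = (69 + x)*(x + x²))
945/(-3894) + ((-15*17)*(4 - 1*(-4)))/Y(24) = 945/(-3894) + ((-15*17)*(4 - 1*(-4)))/((24*(69 + 24² + 70*24))) = 945*(-1/3894) + (-255*(4 + 4))/((24*(69 + 576 + 1680))) = -315/1298 + (-255*8)/((24*2325)) = -315/1298 - 2040/55800 = -315/1298 - 2040*1/55800 = -315/1298 - 17/465 = -168541/603570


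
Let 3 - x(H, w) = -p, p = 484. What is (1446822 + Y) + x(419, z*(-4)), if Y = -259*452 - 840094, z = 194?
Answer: 490147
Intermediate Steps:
x(H, w) = 487 (x(H, w) = 3 - (-1)*484 = 3 - 1*(-484) = 3 + 484 = 487)
Y = -957162 (Y = -117068 - 840094 = -957162)
(1446822 + Y) + x(419, z*(-4)) = (1446822 - 957162) + 487 = 489660 + 487 = 490147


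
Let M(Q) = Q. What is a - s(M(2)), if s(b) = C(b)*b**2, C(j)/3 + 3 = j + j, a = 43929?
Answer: 43917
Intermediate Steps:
C(j) = -9 + 6*j (C(j) = -9 + 3*(j + j) = -9 + 3*(2*j) = -9 + 6*j)
s(b) = b**2*(-9 + 6*b) (s(b) = (-9 + 6*b)*b**2 = b**2*(-9 + 6*b))
a - s(M(2)) = 43929 - 2**2*(-9 + 6*2) = 43929 - 4*(-9 + 12) = 43929 - 4*3 = 43929 - 1*12 = 43929 - 12 = 43917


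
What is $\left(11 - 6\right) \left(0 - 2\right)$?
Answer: $-10$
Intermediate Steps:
$\left(11 - 6\right) \left(0 - 2\right) = 5 \left(0 - 2\right) = 5 \left(-2\right) = -10$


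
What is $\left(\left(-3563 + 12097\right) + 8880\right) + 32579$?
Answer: $49993$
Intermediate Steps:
$\left(\left(-3563 + 12097\right) + 8880\right) + 32579 = \left(8534 + 8880\right) + 32579 = 17414 + 32579 = 49993$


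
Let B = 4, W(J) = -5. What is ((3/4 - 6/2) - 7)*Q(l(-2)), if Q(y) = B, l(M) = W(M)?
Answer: -37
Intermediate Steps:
l(M) = -5
Q(y) = 4
((3/4 - 6/2) - 7)*Q(l(-2)) = ((3/4 - 6/2) - 7)*4 = ((3*(¼) - 6*½) - 7)*4 = ((¾ - 3) - 7)*4 = (-9/4 - 7)*4 = -37/4*4 = -37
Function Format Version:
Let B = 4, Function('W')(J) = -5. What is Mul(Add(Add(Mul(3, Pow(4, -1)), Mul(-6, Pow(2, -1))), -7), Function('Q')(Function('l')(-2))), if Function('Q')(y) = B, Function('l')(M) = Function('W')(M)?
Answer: -37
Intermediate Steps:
Function('l')(M) = -5
Function('Q')(y) = 4
Mul(Add(Add(Mul(3, Pow(4, -1)), Mul(-6, Pow(2, -1))), -7), Function('Q')(Function('l')(-2))) = Mul(Add(Add(Mul(3, Pow(4, -1)), Mul(-6, Pow(2, -1))), -7), 4) = Mul(Add(Add(Mul(3, Rational(1, 4)), Mul(-6, Rational(1, 2))), -7), 4) = Mul(Add(Add(Rational(3, 4), -3), -7), 4) = Mul(Add(Rational(-9, 4), -7), 4) = Mul(Rational(-37, 4), 4) = -37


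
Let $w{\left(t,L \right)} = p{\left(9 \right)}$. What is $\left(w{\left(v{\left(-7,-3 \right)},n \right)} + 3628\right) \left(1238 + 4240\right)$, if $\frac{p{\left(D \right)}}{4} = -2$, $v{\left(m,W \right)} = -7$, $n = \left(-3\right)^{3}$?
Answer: $19830360$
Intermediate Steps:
$n = -27$
$p{\left(D \right)} = -8$ ($p{\left(D \right)} = 4 \left(-2\right) = -8$)
$w{\left(t,L \right)} = -8$
$\left(w{\left(v{\left(-7,-3 \right)},n \right)} + 3628\right) \left(1238 + 4240\right) = \left(-8 + 3628\right) \left(1238 + 4240\right) = 3620 \cdot 5478 = 19830360$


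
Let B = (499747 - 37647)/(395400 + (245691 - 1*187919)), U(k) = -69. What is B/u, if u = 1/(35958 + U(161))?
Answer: 4146076725/113293 ≈ 36596.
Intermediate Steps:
u = 1/35889 (u = 1/(35958 - 69) = 1/35889 ≈ 2.7864e-5)
B = 115525/113293 (B = 462100/(395400 + (245691 - 187919)) = 462100/(395400 + 57772) = 462100/453172 = 462100*(1/453172) = 115525/113293 ≈ 1.0197)
B/u = 115525/(113293*(1/35889)) = (115525/113293)*35889 = 4146076725/113293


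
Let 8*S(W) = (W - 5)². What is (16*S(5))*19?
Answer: 0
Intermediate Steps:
S(W) = (-5 + W)²/8 (S(W) = (W - 5)²/8 = (-5 + W)²/8)
(16*S(5))*19 = (16*((-5 + 5)²/8))*19 = (16*((⅛)*0²))*19 = (16*((⅛)*0))*19 = (16*0)*19 = 0*19 = 0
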